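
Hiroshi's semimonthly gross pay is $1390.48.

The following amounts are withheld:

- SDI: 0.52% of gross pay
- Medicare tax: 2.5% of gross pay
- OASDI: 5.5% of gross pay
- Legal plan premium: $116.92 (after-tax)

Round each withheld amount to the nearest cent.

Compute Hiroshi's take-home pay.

$1155.09

OASDI: $1390.48 × 0.055 = $76.48
Medicare tax: $1390.48 × 0.025 = $34.76
SDI: $1390.48 × 0.0052 = $7.23
Legal plan premium: $116.92
Total deductions = $76.48 + $34.76 + $7.23 + $116.92 = $235.39
Net pay = $1390.48 − $235.39 = $1155.09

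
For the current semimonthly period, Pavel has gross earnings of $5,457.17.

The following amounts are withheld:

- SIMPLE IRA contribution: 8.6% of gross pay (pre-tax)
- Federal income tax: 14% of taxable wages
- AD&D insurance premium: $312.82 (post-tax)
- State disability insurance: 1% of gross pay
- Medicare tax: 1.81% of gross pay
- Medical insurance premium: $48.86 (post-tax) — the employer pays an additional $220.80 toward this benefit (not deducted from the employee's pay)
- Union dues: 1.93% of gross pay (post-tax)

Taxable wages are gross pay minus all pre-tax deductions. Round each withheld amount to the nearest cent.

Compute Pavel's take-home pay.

$3,669.21

SIMPLE IRA contribution: $5,457.17 × 0.086 = $469.32
Taxable wages = $5,457.17 − $469.32 = $4,987.85
Federal income tax: $4,987.85 × 0.14 = $698.30
Medicare tax: $5,457.17 × 0.0181 = $98.77
State disability insurance: $5,457.17 × 0.01 = $54.57
Union dues: $5,457.17 × 0.0193 = $105.32
Medical insurance premium: $48.86
AD&D insurance premium: $312.82
(Employer's $220.80 toward medical insurance premium is not withheld from the employee.)
Total deductions = $469.32 + $698.30 + $98.77 + $54.57 + $105.32 + $48.86 + $312.82 = $1,787.96
Net pay = $5,457.17 − $1,787.96 = $3,669.21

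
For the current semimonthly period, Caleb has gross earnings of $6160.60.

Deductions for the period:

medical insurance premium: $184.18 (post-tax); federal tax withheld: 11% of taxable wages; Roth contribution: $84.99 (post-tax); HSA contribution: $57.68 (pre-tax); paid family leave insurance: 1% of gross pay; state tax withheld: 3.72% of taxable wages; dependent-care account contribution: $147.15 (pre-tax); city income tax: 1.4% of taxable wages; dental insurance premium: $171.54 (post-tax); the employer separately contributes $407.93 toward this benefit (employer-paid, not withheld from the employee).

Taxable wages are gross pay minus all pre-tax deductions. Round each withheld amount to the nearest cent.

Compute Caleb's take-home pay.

$4493.39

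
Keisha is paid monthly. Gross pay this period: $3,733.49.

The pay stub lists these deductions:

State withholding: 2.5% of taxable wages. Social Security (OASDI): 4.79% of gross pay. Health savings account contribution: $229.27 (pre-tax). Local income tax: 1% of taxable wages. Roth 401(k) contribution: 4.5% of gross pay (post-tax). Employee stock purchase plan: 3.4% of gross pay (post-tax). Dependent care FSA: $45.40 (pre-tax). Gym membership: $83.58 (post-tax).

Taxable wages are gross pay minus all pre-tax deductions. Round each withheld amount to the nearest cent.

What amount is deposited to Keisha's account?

Dependent care FSA: $45.40
Health savings account contribution: $229.27
Pre-tax total = $45.40 + $229.27 = $274.67
Taxable wages = $3,733.49 − $274.67 = $3,458.82
Local income tax: $3,458.82 × 0.01 = $34.59
State withholding: $3,458.82 × 0.025 = $86.47
Social Security (OASDI): $3,733.49 × 0.0479 = $178.83
Gym membership: $83.58
Employee stock purchase plan: $3,733.49 × 0.034 = $126.94
Roth 401(k) contribution: $3,733.49 × 0.045 = $168.01
Total deductions = $45.40 + $229.27 + $34.59 + $86.47 + $178.83 + $83.58 + $126.94 + $168.01 = $953.09
Net pay = $3,733.49 − $953.09 = $2,780.40

$2,780.40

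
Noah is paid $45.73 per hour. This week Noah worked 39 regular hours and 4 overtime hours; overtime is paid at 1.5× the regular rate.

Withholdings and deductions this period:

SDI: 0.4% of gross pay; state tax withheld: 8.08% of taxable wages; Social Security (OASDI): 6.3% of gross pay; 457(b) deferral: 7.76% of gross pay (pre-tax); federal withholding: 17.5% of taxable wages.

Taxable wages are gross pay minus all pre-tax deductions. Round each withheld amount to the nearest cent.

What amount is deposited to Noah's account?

$1274.74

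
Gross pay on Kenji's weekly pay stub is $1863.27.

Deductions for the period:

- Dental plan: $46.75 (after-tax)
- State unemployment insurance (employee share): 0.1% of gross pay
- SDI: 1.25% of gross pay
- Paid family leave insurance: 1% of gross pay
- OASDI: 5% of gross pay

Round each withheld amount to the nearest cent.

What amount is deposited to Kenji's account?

Paid family leave insurance: $1863.27 × 0.01 = $18.63
SDI: $1863.27 × 0.0125 = $23.29
State unemployment insurance (employee share): $1863.27 × 0.001 = $1.86
OASDI: $1863.27 × 0.05 = $93.16
Dental plan: $46.75
Total deductions = $18.63 + $23.29 + $1.86 + $93.16 + $46.75 = $183.69
Net pay = $1863.27 − $183.69 = $1679.58

$1679.58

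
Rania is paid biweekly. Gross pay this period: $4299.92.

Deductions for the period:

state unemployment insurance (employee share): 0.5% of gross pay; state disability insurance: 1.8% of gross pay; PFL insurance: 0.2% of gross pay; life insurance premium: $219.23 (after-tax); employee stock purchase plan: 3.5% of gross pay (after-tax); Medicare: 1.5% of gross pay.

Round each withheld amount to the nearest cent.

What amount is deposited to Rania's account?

$3758.19

State disability insurance: $4299.92 × 0.018 = $77.40
State unemployment insurance (employee share): $4299.92 × 0.005 = $21.50
PFL insurance: $4299.92 × 0.002 = $8.60
Medicare: $4299.92 × 0.015 = $64.50
Life insurance premium: $219.23
Employee stock purchase plan: $4299.92 × 0.035 = $150.50
Total deductions = $77.40 + $21.50 + $8.60 + $64.50 + $219.23 + $150.50 = $541.73
Net pay = $4299.92 − $541.73 = $3758.19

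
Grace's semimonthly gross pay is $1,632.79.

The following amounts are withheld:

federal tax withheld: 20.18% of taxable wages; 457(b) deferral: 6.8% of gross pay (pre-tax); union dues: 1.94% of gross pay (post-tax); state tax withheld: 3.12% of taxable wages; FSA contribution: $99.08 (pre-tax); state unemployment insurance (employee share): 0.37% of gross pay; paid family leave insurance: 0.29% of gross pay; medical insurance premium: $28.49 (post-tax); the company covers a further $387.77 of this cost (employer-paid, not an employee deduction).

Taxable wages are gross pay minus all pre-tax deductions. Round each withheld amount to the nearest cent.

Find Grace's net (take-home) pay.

$1,020.24

FSA contribution: $99.08
457(b) deferral: $1,632.79 × 0.068 = $111.03
Pre-tax total = $99.08 + $111.03 = $210.11
Taxable wages = $1,632.79 − $210.11 = $1,422.68
State tax withheld: $1,422.68 × 0.0312 = $44.39
Federal tax withheld: $1,422.68 × 0.2018 = $287.10
Paid family leave insurance: $1,632.79 × 0.0029 = $4.74
State unemployment insurance (employee share): $1,632.79 × 0.0037 = $6.04
Medical insurance premium: $28.49
Union dues: $1,632.79 × 0.0194 = $31.68
(Employer's $387.77 toward medical insurance premium is not withheld from the employee.)
Total deductions = $99.08 + $111.03 + $44.39 + $287.10 + $4.74 + $6.04 + $28.49 + $31.68 = $612.55
Net pay = $1,632.79 − $612.55 = $1,020.24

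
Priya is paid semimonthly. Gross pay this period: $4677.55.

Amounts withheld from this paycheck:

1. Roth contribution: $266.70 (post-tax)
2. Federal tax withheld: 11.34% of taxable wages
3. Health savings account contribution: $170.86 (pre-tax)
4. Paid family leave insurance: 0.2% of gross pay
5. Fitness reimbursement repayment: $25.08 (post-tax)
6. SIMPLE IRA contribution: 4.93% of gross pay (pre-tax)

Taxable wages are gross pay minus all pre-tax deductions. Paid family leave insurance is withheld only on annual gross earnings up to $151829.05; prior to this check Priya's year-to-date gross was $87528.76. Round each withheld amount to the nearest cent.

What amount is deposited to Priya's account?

SIMPLE IRA contribution: $4677.55 × 0.0493 = $230.60
Health savings account contribution: $170.86
Pre-tax total = $230.60 + $170.86 = $401.46
Taxable wages = $4677.55 − $401.46 = $4276.09
Federal tax withheld: $4276.09 × 0.1134 = $484.91
Paid family leave insurance: cap not yet reached, full $4677.55 is subject → $4677.55 × 0.002 = $9.36
Roth contribution: $266.70
Fitness reimbursement repayment: $25.08
Total deductions = $230.60 + $170.86 + $484.91 + $9.36 + $266.70 + $25.08 = $1187.51
Net pay = $4677.55 − $1187.51 = $3490.04

$3490.04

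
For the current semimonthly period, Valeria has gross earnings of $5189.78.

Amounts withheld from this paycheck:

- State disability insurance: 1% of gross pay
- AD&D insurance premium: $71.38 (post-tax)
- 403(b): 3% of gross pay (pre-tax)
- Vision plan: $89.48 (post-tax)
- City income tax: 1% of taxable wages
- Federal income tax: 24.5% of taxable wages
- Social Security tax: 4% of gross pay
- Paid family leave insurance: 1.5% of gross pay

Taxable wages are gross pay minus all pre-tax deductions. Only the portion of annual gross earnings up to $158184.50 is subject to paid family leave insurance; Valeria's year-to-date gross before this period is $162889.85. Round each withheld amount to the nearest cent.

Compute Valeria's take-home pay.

403(b): $5189.78 × 0.03 = $155.69
Taxable wages = $5189.78 − $155.69 = $5034.09
Federal income tax: $5034.09 × 0.245 = $1233.35
City income tax: $5034.09 × 0.01 = $50.34
Social Security tax: $5189.78 × 0.04 = $207.59
Paid family leave insurance: annual cap $158184.50 already reached (YTD $162889.85), so $0.00
State disability insurance: $5189.78 × 0.01 = $51.90
AD&D insurance premium: $71.38
Vision plan: $89.48
Total deductions = $155.69 + $1233.35 + $50.34 + $207.59 + $0.00 + $51.90 + $71.38 + $89.48 = $1859.73
Net pay = $5189.78 − $1859.73 = $3330.05

$3330.05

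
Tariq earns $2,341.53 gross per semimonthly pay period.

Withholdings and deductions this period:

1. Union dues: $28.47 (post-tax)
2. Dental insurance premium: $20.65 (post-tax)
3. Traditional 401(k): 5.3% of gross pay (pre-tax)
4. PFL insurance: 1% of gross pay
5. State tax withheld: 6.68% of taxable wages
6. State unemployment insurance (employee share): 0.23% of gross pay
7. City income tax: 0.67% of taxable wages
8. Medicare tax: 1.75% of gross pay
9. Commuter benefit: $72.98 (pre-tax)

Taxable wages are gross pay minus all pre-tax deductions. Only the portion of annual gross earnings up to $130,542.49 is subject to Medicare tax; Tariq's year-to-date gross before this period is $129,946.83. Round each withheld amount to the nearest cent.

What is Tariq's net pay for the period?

Traditional 401(k): $2,341.53 × 0.053 = $124.10
Commuter benefit: $72.98
Pre-tax total = $124.10 + $72.98 = $197.08
Taxable wages = $2,341.53 − $197.08 = $2,144.45
City income tax: $2,144.45 × 0.0067 = $14.37
State tax withheld: $2,144.45 × 0.0668 = $143.25
State unemployment insurance (employee share): $2,341.53 × 0.0023 = $5.39
PFL insurance: $2,341.53 × 0.01 = $23.42
Medicare tax: only $130,542.49 − $129,946.83 = $595.66 of this check is subject → $595.66 × 0.0175 = $10.42
Dental insurance premium: $20.65
Union dues: $28.47
Total deductions = $124.10 + $72.98 + $14.37 + $143.25 + $5.39 + $23.42 + $10.42 + $20.65 + $28.47 = $443.05
Net pay = $2,341.53 − $443.05 = $1,898.48

$1,898.48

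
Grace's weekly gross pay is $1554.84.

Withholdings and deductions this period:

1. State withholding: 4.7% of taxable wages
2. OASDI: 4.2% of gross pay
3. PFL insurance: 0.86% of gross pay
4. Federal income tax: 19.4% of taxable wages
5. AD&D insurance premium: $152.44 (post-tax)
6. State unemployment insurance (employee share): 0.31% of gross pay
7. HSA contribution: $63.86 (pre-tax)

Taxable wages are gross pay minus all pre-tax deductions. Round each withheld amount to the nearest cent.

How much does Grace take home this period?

$895.72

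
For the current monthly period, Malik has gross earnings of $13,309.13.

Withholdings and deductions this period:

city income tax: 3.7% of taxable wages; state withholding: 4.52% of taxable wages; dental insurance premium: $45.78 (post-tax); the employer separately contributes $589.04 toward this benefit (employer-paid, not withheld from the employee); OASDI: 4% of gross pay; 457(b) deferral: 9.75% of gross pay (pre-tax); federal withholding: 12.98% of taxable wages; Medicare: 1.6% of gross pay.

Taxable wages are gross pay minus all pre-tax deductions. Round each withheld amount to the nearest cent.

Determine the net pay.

457(b) deferral: $13,309.13 × 0.0975 = $1,297.64
Taxable wages = $13,309.13 − $1,297.64 = $12,011.49
State withholding: $12,011.49 × 0.0452 = $542.92
Federal withholding: $12,011.49 × 0.1298 = $1,559.09
City income tax: $12,011.49 × 0.037 = $444.43
OASDI: $13,309.13 × 0.04 = $532.37
Medicare: $13,309.13 × 0.016 = $212.95
Dental insurance premium: $45.78
(Employer's $589.04 toward dental insurance premium is not withheld from the employee.)
Total deductions = $1,297.64 + $542.92 + $1,559.09 + $444.43 + $532.37 + $212.95 + $45.78 = $4,635.18
Net pay = $13,309.13 − $4,635.18 = $8,673.95

$8,673.95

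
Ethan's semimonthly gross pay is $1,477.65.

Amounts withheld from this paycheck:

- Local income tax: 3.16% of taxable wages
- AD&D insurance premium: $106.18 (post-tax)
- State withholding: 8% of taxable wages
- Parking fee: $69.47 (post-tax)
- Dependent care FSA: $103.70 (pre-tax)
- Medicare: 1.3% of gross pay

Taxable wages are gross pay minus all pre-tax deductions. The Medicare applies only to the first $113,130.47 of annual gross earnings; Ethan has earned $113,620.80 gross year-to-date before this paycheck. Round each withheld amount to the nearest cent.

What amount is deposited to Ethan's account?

$1,044.96

Dependent care FSA: $103.70
Taxable wages = $1,477.65 − $103.70 = $1,373.95
State withholding: $1,373.95 × 0.08 = $109.92
Local income tax: $1,373.95 × 0.0316 = $43.42
Medicare: annual cap $113,130.47 already reached (YTD $113,620.80), so $0.00
AD&D insurance premium: $106.18
Parking fee: $69.47
Total deductions = $103.70 + $109.92 + $43.42 + $0.00 + $106.18 + $69.47 = $432.69
Net pay = $1,477.65 − $432.69 = $1,044.96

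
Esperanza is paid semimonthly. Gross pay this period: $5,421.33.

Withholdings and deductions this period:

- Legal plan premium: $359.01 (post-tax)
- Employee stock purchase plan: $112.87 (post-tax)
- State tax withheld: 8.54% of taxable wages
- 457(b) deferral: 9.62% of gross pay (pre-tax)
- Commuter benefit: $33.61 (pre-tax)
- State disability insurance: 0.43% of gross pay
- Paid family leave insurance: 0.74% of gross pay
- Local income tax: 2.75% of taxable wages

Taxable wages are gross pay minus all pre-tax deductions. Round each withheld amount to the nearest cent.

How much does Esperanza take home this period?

$3,781.49

457(b) deferral: $5,421.33 × 0.0962 = $521.53
Commuter benefit: $33.61
Pre-tax total = $521.53 + $33.61 = $555.14
Taxable wages = $5,421.33 − $555.14 = $4,866.19
State tax withheld: $4,866.19 × 0.0854 = $415.57
Local income tax: $4,866.19 × 0.0275 = $133.82
State disability insurance: $5,421.33 × 0.0043 = $23.31
Paid family leave insurance: $5,421.33 × 0.0074 = $40.12
Legal plan premium: $359.01
Employee stock purchase plan: $112.87
Total deductions = $521.53 + $33.61 + $415.57 + $133.82 + $23.31 + $40.12 + $359.01 + $112.87 = $1,639.84
Net pay = $5,421.33 − $1,639.84 = $3,781.49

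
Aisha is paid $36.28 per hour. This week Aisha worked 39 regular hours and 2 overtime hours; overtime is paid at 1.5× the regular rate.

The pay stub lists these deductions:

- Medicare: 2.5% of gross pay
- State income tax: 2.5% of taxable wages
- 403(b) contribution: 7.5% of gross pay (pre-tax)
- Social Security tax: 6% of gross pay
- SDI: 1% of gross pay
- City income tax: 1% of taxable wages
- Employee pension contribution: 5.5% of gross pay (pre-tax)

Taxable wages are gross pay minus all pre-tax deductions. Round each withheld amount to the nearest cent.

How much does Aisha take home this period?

$1,134.51

Regular pay: 39 × $36.28 = $1,414.92
Overtime pay: 2 × $36.28 × 1.5 = $108.84
Gross pay = $1,414.92 + $108.84 = $1,523.76
403(b) contribution: $1,523.76 × 0.075 = $114.28
Employee pension contribution: $1,523.76 × 0.055 = $83.81
Pre-tax total = $114.28 + $83.81 = $198.09
Taxable wages = $1,523.76 − $198.09 = $1,325.67
City income tax: $1,325.67 × 0.01 = $13.26
State income tax: $1,325.67 × 0.025 = $33.14
Medicare: $1,523.76 × 0.025 = $38.09
Social Security tax: $1,523.76 × 0.06 = $91.43
SDI: $1,523.76 × 0.01 = $15.24
Total deductions = $114.28 + $83.81 + $13.26 + $33.14 + $38.09 + $91.43 + $15.24 = $389.25
Net pay = $1,523.76 − $389.25 = $1,134.51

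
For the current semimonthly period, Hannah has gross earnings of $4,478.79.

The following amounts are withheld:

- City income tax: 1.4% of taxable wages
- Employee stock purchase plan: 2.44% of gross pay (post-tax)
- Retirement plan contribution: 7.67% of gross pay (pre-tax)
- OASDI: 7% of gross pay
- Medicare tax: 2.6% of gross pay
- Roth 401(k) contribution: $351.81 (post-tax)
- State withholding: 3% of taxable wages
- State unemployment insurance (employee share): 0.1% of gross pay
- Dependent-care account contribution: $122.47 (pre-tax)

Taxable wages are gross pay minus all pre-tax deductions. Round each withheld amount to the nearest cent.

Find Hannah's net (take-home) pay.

Dependent-care account contribution: $122.47
Retirement plan contribution: $4,478.79 × 0.0767 = $343.52
Pre-tax total = $122.47 + $343.52 = $465.99
Taxable wages = $4,478.79 − $465.99 = $4,012.80
City income tax: $4,012.80 × 0.014 = $56.18
State withholding: $4,012.80 × 0.03 = $120.38
Medicare tax: $4,478.79 × 0.026 = $116.45
OASDI: $4,478.79 × 0.07 = $313.52
State unemployment insurance (employee share): $4,478.79 × 0.001 = $4.48
Roth 401(k) contribution: $351.81
Employee stock purchase plan: $4,478.79 × 0.0244 = $109.28
Total deductions = $122.47 + $343.52 + $56.18 + $120.38 + $116.45 + $313.52 + $4.48 + $351.81 + $109.28 = $1,538.09
Net pay = $4,478.79 − $1,538.09 = $2,940.70

$2,940.70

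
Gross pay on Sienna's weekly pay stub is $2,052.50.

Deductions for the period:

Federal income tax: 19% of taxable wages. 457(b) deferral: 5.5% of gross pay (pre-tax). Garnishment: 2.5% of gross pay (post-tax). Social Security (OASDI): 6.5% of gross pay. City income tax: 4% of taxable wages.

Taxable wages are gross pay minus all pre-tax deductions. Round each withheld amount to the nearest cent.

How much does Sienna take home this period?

$1,308.78

457(b) deferral: $2,052.50 × 0.055 = $112.89
Taxable wages = $2,052.50 − $112.89 = $1,939.61
Federal income tax: $1,939.61 × 0.19 = $368.53
City income tax: $1,939.61 × 0.04 = $77.58
Social Security (OASDI): $2,052.50 × 0.065 = $133.41
Garnishment: $2,052.50 × 0.025 = $51.31
Total deductions = $112.89 + $368.53 + $77.58 + $133.41 + $51.31 = $743.72
Net pay = $2,052.50 − $743.72 = $1,308.78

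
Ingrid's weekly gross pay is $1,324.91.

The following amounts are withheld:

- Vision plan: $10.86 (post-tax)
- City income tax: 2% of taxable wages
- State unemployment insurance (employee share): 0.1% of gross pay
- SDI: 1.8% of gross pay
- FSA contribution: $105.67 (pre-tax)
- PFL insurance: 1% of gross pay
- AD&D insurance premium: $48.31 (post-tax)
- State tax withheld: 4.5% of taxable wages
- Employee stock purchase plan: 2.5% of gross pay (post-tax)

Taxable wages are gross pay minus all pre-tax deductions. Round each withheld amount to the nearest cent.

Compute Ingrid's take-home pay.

FSA contribution: $105.67
Taxable wages = $1,324.91 − $105.67 = $1,219.24
State tax withheld: $1,219.24 × 0.045 = $54.87
City income tax: $1,219.24 × 0.02 = $24.38
PFL insurance: $1,324.91 × 0.01 = $13.25
State unemployment insurance (employee share): $1,324.91 × 0.001 = $1.32
SDI: $1,324.91 × 0.018 = $23.85
AD&D insurance premium: $48.31
Vision plan: $10.86
Employee stock purchase plan: $1,324.91 × 0.025 = $33.12
Total deductions = $105.67 + $54.87 + $24.38 + $13.25 + $1.32 + $23.85 + $48.31 + $10.86 + $33.12 = $315.63
Net pay = $1,324.91 − $315.63 = $1,009.28

$1,009.28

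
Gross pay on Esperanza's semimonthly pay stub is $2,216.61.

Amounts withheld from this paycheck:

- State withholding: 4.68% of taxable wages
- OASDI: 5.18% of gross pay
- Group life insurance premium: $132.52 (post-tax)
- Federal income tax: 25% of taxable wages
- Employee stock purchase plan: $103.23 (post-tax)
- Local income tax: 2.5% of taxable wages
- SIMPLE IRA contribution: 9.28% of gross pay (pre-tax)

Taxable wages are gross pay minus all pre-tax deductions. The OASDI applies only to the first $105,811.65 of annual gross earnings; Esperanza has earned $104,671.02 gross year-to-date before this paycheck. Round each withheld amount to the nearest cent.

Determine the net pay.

$1,068.97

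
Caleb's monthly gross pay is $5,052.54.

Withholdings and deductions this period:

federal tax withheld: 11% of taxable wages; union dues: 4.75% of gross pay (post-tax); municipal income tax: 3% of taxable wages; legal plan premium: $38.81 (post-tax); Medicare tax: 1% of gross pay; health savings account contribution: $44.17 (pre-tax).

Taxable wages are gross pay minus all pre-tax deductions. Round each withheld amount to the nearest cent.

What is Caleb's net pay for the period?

Health savings account contribution: $44.17
Taxable wages = $5,052.54 − $44.17 = $5,008.37
Municipal income tax: $5,008.37 × 0.03 = $150.25
Federal tax withheld: $5,008.37 × 0.11 = $550.92
Medicare tax: $5,052.54 × 0.01 = $50.53
Union dues: $5,052.54 × 0.0475 = $240.00
Legal plan premium: $38.81
Total deductions = $44.17 + $150.25 + $550.92 + $50.53 + $240.00 + $38.81 = $1,074.68
Net pay = $5,052.54 − $1,074.68 = $3,977.86

$3,977.86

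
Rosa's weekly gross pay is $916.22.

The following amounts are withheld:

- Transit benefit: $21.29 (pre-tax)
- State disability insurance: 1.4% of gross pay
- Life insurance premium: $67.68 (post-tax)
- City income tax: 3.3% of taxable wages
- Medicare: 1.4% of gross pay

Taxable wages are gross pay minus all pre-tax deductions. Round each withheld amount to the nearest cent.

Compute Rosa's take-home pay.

$772.06

Transit benefit: $21.29
Taxable wages = $916.22 − $21.29 = $894.93
City income tax: $894.93 × 0.033 = $29.53
Medicare: $916.22 × 0.014 = $12.83
State disability insurance: $916.22 × 0.014 = $12.83
Life insurance premium: $67.68
Total deductions = $21.29 + $29.53 + $12.83 + $12.83 + $67.68 = $144.16
Net pay = $916.22 − $144.16 = $772.06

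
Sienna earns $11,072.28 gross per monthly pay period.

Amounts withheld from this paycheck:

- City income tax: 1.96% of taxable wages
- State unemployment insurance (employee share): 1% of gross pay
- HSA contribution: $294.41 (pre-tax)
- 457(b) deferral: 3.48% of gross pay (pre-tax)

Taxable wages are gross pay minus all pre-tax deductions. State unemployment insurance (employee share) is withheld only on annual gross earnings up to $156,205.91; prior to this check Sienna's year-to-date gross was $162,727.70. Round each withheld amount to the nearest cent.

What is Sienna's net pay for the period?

$10,188.86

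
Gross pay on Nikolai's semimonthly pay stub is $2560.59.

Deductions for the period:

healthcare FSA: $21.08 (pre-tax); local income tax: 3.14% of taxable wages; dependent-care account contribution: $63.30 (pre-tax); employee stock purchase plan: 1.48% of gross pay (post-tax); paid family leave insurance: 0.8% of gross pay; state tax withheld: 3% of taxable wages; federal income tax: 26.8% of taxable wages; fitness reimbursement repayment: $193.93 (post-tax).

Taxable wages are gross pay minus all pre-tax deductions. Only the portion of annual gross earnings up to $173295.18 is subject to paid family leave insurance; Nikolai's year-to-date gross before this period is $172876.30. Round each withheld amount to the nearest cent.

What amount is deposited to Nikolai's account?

$1425.37

Dependent-care account contribution: $63.30
Healthcare FSA: $21.08
Pre-tax total = $63.30 + $21.08 = $84.38
Taxable wages = $2560.59 − $84.38 = $2476.21
Federal income tax: $2476.21 × 0.268 = $663.62
State tax withheld: $2476.21 × 0.03 = $74.29
Local income tax: $2476.21 × 0.0314 = $77.75
Paid family leave insurance: only $173295.18 − $172876.30 = $418.88 of this check is subject → $418.88 × 0.008 = $3.35
Employee stock purchase plan: $2560.59 × 0.0148 = $37.90
Fitness reimbursement repayment: $193.93
Total deductions = $63.30 + $21.08 + $663.62 + $74.29 + $77.75 + $3.35 + $37.90 + $193.93 = $1135.22
Net pay = $2560.59 − $1135.22 = $1425.37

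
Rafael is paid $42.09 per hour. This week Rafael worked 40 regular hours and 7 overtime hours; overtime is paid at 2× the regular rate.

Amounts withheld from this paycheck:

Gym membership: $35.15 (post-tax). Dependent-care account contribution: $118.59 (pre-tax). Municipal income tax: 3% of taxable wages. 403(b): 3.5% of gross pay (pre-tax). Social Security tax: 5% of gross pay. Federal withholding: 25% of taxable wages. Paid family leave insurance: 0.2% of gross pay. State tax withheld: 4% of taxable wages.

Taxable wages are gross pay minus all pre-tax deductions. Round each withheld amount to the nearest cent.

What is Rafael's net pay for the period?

$1,257.47

Regular pay: 40 × $42.09 = $1,683.60
Overtime pay: 7 × $42.09 × 2 = $589.26
Gross pay = $1,683.60 + $589.26 = $2,272.86
403(b): $2,272.86 × 0.035 = $79.55
Dependent-care account contribution: $118.59
Pre-tax total = $79.55 + $118.59 = $198.14
Taxable wages = $2,272.86 − $198.14 = $2,074.72
Federal withholding: $2,074.72 × 0.25 = $518.68
Municipal income tax: $2,074.72 × 0.03 = $62.24
State tax withheld: $2,074.72 × 0.04 = $82.99
Social Security tax: $2,272.86 × 0.05 = $113.64
Paid family leave insurance: $2,272.86 × 0.002 = $4.55
Gym membership: $35.15
Total deductions = $79.55 + $118.59 + $518.68 + $62.24 + $82.99 + $113.64 + $4.55 + $35.15 = $1,015.39
Net pay = $2,272.86 − $1,015.39 = $1,257.47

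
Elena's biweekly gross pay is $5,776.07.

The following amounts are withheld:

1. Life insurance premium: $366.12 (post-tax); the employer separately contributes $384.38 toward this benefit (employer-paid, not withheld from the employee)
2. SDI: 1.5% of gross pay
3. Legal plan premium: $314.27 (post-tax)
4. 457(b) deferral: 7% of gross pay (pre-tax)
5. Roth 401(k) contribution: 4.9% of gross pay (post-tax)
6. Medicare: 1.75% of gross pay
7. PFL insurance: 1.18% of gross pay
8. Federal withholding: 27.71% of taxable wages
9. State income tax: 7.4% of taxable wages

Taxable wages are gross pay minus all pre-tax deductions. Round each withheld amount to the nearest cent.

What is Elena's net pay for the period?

457(b) deferral: $5,776.07 × 0.07 = $404.32
Taxable wages = $5,776.07 − $404.32 = $5,371.75
State income tax: $5,371.75 × 0.074 = $397.51
Federal withholding: $5,371.75 × 0.2771 = $1,488.51
SDI: $5,776.07 × 0.015 = $86.64
PFL insurance: $5,776.07 × 0.0118 = $68.16
Medicare: $5,776.07 × 0.0175 = $101.08
Roth 401(k) contribution: $5,776.07 × 0.049 = $283.03
Life insurance premium: $366.12
Legal plan premium: $314.27
(Employer's $384.38 toward life insurance premium is not withheld from the employee.)
Total deductions = $404.32 + $397.51 + $1,488.51 + $86.64 + $68.16 + $101.08 + $283.03 + $366.12 + $314.27 = $3,509.64
Net pay = $5,776.07 − $3,509.64 = $2,266.43

$2,266.43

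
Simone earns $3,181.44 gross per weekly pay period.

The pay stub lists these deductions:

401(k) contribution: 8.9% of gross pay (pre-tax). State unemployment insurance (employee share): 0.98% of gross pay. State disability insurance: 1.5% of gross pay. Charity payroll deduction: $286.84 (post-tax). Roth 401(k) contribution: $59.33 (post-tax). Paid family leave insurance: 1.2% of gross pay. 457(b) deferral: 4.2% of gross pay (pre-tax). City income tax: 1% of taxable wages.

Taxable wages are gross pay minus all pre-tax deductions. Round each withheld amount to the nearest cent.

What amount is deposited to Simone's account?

$2,273.77

457(b) deferral: $3,181.44 × 0.042 = $133.62
401(k) contribution: $3,181.44 × 0.089 = $283.15
Pre-tax total = $133.62 + $283.15 = $416.77
Taxable wages = $3,181.44 − $416.77 = $2,764.67
City income tax: $2,764.67 × 0.01 = $27.65
Paid family leave insurance: $3,181.44 × 0.012 = $38.18
State unemployment insurance (employee share): $3,181.44 × 0.0098 = $31.18
State disability insurance: $3,181.44 × 0.015 = $47.72
Roth 401(k) contribution: $59.33
Charity payroll deduction: $286.84
Total deductions = $133.62 + $283.15 + $27.65 + $38.18 + $31.18 + $47.72 + $59.33 + $286.84 = $907.67
Net pay = $3,181.44 − $907.67 = $2,273.77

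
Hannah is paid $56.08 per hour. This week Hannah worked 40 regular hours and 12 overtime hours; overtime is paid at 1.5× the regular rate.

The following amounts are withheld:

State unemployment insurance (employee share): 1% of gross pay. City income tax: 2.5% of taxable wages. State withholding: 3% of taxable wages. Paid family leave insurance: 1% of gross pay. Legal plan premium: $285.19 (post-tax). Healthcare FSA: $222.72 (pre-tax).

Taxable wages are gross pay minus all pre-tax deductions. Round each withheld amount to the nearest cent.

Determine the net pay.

Regular pay: 40 × $56.08 = $2,243.20
Overtime pay: 12 × $56.08 × 1.5 = $1,009.44
Gross pay = $2,243.20 + $1,009.44 = $3,252.64
Healthcare FSA: $222.72
Taxable wages = $3,252.64 − $222.72 = $3,029.92
State withholding: $3,029.92 × 0.03 = $90.90
City income tax: $3,029.92 × 0.025 = $75.75
State unemployment insurance (employee share): $3,252.64 × 0.01 = $32.53
Paid family leave insurance: $3,252.64 × 0.01 = $32.53
Legal plan premium: $285.19
Total deductions = $222.72 + $90.90 + $75.75 + $32.53 + $32.53 + $285.19 = $739.62
Net pay = $3,252.64 − $739.62 = $2,513.02

$2,513.02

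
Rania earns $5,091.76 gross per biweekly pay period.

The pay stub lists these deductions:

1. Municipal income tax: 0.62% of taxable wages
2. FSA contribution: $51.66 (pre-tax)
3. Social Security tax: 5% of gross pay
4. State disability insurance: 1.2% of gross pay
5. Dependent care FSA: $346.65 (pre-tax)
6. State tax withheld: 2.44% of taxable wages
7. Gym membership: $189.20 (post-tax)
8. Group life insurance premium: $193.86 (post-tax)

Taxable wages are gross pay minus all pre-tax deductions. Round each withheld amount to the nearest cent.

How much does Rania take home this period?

$3,851.08

FSA contribution: $51.66
Dependent care FSA: $346.65
Pre-tax total = $51.66 + $346.65 = $398.31
Taxable wages = $5,091.76 − $398.31 = $4,693.45
State tax withheld: $4,693.45 × 0.0244 = $114.52
Municipal income tax: $4,693.45 × 0.0062 = $29.10
State disability insurance: $5,091.76 × 0.012 = $61.10
Social Security tax: $5,091.76 × 0.05 = $254.59
Group life insurance premium: $193.86
Gym membership: $189.20
Total deductions = $51.66 + $346.65 + $114.52 + $29.10 + $61.10 + $254.59 + $193.86 + $189.20 = $1,240.68
Net pay = $5,091.76 − $1,240.68 = $3,851.08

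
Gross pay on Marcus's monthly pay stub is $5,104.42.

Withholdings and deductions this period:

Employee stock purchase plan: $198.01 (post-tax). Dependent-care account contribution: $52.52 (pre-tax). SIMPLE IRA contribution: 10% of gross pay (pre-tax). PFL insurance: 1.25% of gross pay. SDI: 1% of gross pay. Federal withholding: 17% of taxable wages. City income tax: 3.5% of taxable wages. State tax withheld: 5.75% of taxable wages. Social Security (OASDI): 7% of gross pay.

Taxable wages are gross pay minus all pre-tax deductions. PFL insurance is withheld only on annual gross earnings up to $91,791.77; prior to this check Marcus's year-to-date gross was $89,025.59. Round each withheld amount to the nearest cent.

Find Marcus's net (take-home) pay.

Dependent-care account contribution: $52.52
SIMPLE IRA contribution: $5,104.42 × 0.1 = $510.44
Pre-tax total = $52.52 + $510.44 = $562.96
Taxable wages = $5,104.42 − $562.96 = $4,541.46
State tax withheld: $4,541.46 × 0.0575 = $261.13
City income tax: $4,541.46 × 0.035 = $158.95
Federal withholding: $4,541.46 × 0.17 = $772.05
SDI: $5,104.42 × 0.01 = $51.04
PFL insurance: only $91,791.77 − $89,025.59 = $2,766.18 of this check is subject → $2,766.18 × 0.0125 = $34.58
Social Security (OASDI): $5,104.42 × 0.07 = $357.31
Employee stock purchase plan: $198.01
Total deductions = $52.52 + $510.44 + $261.13 + $158.95 + $772.05 + $51.04 + $34.58 + $357.31 + $198.01 = $2,396.03
Net pay = $5,104.42 − $2,396.03 = $2,708.39

$2,708.39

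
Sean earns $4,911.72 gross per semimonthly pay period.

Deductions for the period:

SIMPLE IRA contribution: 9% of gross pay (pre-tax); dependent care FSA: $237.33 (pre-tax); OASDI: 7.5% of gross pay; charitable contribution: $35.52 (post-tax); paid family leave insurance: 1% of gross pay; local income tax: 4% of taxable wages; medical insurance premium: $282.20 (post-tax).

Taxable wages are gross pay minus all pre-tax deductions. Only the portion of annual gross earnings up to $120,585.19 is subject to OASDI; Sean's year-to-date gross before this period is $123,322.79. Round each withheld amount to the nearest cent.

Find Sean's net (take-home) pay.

$3,696.21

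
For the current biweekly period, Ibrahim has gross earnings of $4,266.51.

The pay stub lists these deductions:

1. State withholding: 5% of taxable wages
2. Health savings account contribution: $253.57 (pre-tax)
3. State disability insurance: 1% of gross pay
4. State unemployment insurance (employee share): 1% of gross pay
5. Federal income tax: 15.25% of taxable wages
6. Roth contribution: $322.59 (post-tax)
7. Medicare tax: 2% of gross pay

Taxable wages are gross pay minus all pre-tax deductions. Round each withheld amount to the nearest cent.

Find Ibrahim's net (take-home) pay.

$2,707.06

Health savings account contribution: $253.57
Taxable wages = $4,266.51 − $253.57 = $4,012.94
Federal income tax: $4,012.94 × 0.1525 = $611.97
State withholding: $4,012.94 × 0.05 = $200.65
State unemployment insurance (employee share): $4,266.51 × 0.01 = $42.67
State disability insurance: $4,266.51 × 0.01 = $42.67
Medicare tax: $4,266.51 × 0.02 = $85.33
Roth contribution: $322.59
Total deductions = $253.57 + $611.97 + $200.65 + $42.67 + $42.67 + $85.33 + $322.59 = $1,559.45
Net pay = $4,266.51 − $1,559.45 = $2,707.06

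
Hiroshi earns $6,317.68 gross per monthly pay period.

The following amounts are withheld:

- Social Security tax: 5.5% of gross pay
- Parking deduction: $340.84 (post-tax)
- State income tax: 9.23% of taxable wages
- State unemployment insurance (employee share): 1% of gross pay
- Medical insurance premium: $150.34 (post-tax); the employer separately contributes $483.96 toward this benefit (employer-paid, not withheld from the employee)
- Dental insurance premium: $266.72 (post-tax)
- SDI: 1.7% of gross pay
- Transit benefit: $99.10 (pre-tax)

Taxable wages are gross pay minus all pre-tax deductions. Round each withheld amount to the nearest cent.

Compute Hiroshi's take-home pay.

Transit benefit: $99.10
Taxable wages = $6,317.68 − $99.10 = $6,218.58
State income tax: $6,218.58 × 0.0923 = $573.97
State unemployment insurance (employee share): $6,317.68 × 0.01 = $63.18
Social Security tax: $6,317.68 × 0.055 = $347.47
SDI: $6,317.68 × 0.017 = $107.40
Dental insurance premium: $266.72
Parking deduction: $340.84
Medical insurance premium: $150.34
(Employer's $483.96 toward medical insurance premium is not withheld from the employee.)
Total deductions = $99.10 + $573.97 + $63.18 + $347.47 + $107.40 + $266.72 + $340.84 + $150.34 = $1,949.02
Net pay = $6,317.68 − $1,949.02 = $4,368.66

$4,368.66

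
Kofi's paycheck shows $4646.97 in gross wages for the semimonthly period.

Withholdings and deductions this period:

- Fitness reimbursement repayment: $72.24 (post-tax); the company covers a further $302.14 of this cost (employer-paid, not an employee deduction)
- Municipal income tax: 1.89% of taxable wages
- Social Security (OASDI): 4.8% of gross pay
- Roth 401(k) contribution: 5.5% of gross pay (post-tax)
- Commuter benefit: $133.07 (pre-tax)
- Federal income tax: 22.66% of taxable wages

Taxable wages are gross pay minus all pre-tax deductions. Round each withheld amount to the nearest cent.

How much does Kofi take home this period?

$2854.87

Commuter benefit: $133.07
Taxable wages = $4646.97 − $133.07 = $4513.90
Federal income tax: $4513.90 × 0.2266 = $1022.85
Municipal income tax: $4513.90 × 0.0189 = $85.31
Social Security (OASDI): $4646.97 × 0.048 = $223.05
Roth 401(k) contribution: $4646.97 × 0.055 = $255.58
Fitness reimbursement repayment: $72.24
(Employer's $302.14 toward fitness reimbursement repayment is not withheld from the employee.)
Total deductions = $133.07 + $1022.85 + $85.31 + $223.05 + $255.58 + $72.24 = $1792.10
Net pay = $4646.97 − $1792.10 = $2854.87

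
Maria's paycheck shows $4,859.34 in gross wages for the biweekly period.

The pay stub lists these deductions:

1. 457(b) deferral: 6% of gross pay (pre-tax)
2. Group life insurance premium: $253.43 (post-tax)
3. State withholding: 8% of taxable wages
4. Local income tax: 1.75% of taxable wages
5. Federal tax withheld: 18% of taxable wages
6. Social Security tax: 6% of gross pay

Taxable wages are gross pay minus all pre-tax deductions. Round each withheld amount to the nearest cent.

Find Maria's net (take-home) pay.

457(b) deferral: $4,859.34 × 0.06 = $291.56
Taxable wages = $4,859.34 − $291.56 = $4,567.78
Federal tax withheld: $4,567.78 × 0.18 = $822.20
State withholding: $4,567.78 × 0.08 = $365.42
Local income tax: $4,567.78 × 0.0175 = $79.94
Social Security tax: $4,859.34 × 0.06 = $291.56
Group life insurance premium: $253.43
Total deductions = $291.56 + $822.20 + $365.42 + $79.94 + $291.56 + $253.43 = $2,104.11
Net pay = $4,859.34 − $2,104.11 = $2,755.23

$2,755.23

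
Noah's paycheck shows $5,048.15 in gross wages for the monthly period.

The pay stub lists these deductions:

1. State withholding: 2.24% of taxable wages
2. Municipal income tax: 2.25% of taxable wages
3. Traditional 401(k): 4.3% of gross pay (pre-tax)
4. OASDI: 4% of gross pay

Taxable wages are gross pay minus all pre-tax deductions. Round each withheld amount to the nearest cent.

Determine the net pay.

$4,412.23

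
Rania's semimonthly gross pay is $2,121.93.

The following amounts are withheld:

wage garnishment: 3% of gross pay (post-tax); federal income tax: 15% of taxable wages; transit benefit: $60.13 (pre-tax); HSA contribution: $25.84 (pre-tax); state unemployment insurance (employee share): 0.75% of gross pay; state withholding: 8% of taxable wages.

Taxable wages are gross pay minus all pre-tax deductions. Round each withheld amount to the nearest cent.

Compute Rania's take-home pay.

$1,488.12

HSA contribution: $25.84
Transit benefit: $60.13
Pre-tax total = $25.84 + $60.13 = $85.97
Taxable wages = $2,121.93 − $85.97 = $2,035.96
State withholding: $2,035.96 × 0.08 = $162.88
Federal income tax: $2,035.96 × 0.15 = $305.39
State unemployment insurance (employee share): $2,121.93 × 0.0075 = $15.91
Wage garnishment: $2,121.93 × 0.03 = $63.66
Total deductions = $25.84 + $60.13 + $162.88 + $305.39 + $15.91 + $63.66 = $633.81
Net pay = $2,121.93 − $633.81 = $1,488.12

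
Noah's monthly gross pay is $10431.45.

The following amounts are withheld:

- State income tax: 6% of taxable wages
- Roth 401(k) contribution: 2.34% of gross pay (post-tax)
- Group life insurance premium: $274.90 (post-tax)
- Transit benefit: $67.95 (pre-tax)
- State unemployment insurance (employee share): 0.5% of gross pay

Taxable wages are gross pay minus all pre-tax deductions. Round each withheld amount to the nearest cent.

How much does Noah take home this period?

$9170.53

Transit benefit: $67.95
Taxable wages = $10431.45 − $67.95 = $10363.50
State income tax: $10363.50 × 0.06 = $621.81
State unemployment insurance (employee share): $10431.45 × 0.005 = $52.16
Roth 401(k) contribution: $10431.45 × 0.0234 = $244.10
Group life insurance premium: $274.90
Total deductions = $67.95 + $621.81 + $52.16 + $244.10 + $274.90 = $1260.92
Net pay = $10431.45 − $1260.92 = $9170.53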